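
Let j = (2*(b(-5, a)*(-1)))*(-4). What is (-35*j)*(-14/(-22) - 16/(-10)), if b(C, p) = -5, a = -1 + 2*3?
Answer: 34440/11 ≈ 3130.9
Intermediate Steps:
a = 5 (a = -1 + 6 = 5)
j = -40 (j = (2*(-5*(-1)))*(-4) = (2*5)*(-4) = 10*(-4) = -40)
(-35*j)*(-14/(-22) - 16/(-10)) = (-35*(-40))*(-14/(-22) - 16/(-10)) = 1400*(-14*(-1/22) - 16*(-⅒)) = 1400*(7/11 + 8/5) = 1400*(123/55) = 34440/11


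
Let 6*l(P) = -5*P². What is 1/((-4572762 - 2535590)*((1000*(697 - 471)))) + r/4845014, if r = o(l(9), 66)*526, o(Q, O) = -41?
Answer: -17322755275638507/3891727340132864000 ≈ -0.0044512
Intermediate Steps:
l(P) = -5*P²/6 (l(P) = (-5*P²)/6 = -5*P²/6)
r = -21566 (r = -41*526 = -21566)
1/((-4572762 - 2535590)*((1000*(697 - 471)))) + r/4845014 = 1/((-4572762 - 2535590)*((1000*(697 - 471)))) - 21566/4845014 = 1/((-7108352)*((1000*226))) - 21566*1/4845014 = -1/7108352/226000 - 10783/2422507 = -1/7108352*1/226000 - 10783/2422507 = -1/1606487552000 - 10783/2422507 = -17322755275638507/3891727340132864000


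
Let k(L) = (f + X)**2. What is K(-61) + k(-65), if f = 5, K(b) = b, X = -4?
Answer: -60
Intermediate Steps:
k(L) = 1 (k(L) = (5 - 4)**2 = 1**2 = 1)
K(-61) + k(-65) = -61 + 1 = -60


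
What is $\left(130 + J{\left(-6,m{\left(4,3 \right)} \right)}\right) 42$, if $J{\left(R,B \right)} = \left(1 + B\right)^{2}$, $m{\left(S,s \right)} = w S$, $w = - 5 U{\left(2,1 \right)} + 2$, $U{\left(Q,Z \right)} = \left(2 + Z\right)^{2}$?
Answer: $1233582$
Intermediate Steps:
$w = -43$ ($w = - 5 \left(2 + 1\right)^{2} + 2 = - 5 \cdot 3^{2} + 2 = \left(-5\right) 9 + 2 = -45 + 2 = -43$)
$m{\left(S,s \right)} = - 43 S$
$\left(130 + J{\left(-6,m{\left(4,3 \right)} \right)}\right) 42 = \left(130 + \left(1 - 172\right)^{2}\right) 42 = \left(130 + \left(-171\right)^{2}\right) 42 = \left(130 + 29241\right) 42 = 29371 \cdot 42 = 1233582$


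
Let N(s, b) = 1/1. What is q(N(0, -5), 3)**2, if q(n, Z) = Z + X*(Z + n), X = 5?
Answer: 529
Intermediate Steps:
N(s, b) = 1
q(n, Z) = 5*n + 6*Z (q(n, Z) = Z + 5*(Z + n) = Z + (5*Z + 5*n) = 5*n + 6*Z)
q(N(0, -5), 3)**2 = (5*1 + 6*3)**2 = (5 + 18)**2 = 23**2 = 529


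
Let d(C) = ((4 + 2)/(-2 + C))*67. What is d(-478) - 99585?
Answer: -7966867/80 ≈ -99586.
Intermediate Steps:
d(C) = 402/(-2 + C) (d(C) = (6/(-2 + C))*67 = 402/(-2 + C))
d(-478) - 99585 = 402/(-2 - 478) - 99585 = 402/(-480) - 99585 = 402*(-1/480) - 99585 = -67/80 - 99585 = -7966867/80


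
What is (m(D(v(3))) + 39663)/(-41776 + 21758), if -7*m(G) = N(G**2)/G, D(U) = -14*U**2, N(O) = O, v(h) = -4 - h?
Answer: -39761/20018 ≈ -1.9863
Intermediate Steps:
m(G) = -G/7 (m(G) = -G**2/(7*G) = -G/7)
(m(D(v(3))) + 39663)/(-41776 + 21758) = (-(-2)*(-4 - 1*3)**2 + 39663)/(-41776 + 21758) = (-(-2)*(-4 - 3)**2 + 39663)/(-20018) = (-(-2)*(-7)**2 + 39663)*(-1/20018) = (-(-2)*49 + 39663)*(-1/20018) = (-1/7*(-686) + 39663)*(-1/20018) = (98 + 39663)*(-1/20018) = 39761*(-1/20018) = -39761/20018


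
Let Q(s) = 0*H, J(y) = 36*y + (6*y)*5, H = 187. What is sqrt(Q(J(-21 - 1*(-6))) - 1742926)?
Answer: I*sqrt(1742926) ≈ 1320.2*I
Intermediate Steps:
J(y) = 66*y (J(y) = 36*y + 30*y = 66*y)
Q(s) = 0 (Q(s) = 0*187 = 0)
sqrt(Q(J(-21 - 1*(-6))) - 1742926) = sqrt(0 - 1742926) = sqrt(-1742926) = I*sqrt(1742926)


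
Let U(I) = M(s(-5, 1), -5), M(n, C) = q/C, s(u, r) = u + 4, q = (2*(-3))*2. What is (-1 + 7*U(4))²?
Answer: 6241/25 ≈ 249.64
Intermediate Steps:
q = -12 (q = -6*2 = -12)
s(u, r) = 4 + u
M(n, C) = -12/C
U(I) = 12/5 (U(I) = -12/(-5) = -12*(-⅕) = 12/5)
(-1 + 7*U(4))² = (-1 + 7*(12/5))² = (-1 + 84/5)² = (79/5)² = 6241/25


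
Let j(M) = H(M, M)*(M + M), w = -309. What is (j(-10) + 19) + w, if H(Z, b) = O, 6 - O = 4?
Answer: -330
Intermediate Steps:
O = 2 (O = 6 - 1*4 = 6 - 4 = 2)
H(Z, b) = 2
j(M) = 4*M (j(M) = 2*(M + M) = 2*(2*M) = 4*M)
(j(-10) + 19) + w = (4*(-10) + 19) - 309 = (-40 + 19) - 309 = -21 - 309 = -330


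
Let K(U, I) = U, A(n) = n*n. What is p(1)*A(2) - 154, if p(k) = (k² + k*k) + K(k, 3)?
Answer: -142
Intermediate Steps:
A(n) = n²
p(k) = k + 2*k² (p(k) = (k² + k*k) + k = (k² + k²) + k = 2*k² + k = k + 2*k²)
p(1)*A(2) - 154 = (1*(1 + 2*1))*2² - 154 = (1*(1 + 2))*4 - 154 = (1*3)*4 - 154 = 3*4 - 154 = 12 - 154 = -142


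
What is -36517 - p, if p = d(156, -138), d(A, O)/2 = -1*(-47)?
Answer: -36611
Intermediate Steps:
d(A, O) = 94 (d(A, O) = 2*(-1*(-47)) = 2*47 = 94)
p = 94
-36517 - p = -36517 - 1*94 = -36517 - 94 = -36611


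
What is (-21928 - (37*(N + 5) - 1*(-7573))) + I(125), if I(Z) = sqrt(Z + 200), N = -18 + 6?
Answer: -29242 + 5*sqrt(13) ≈ -29224.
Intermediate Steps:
N = -12
I(Z) = sqrt(200 + Z)
(-21928 - (37*(N + 5) - 1*(-7573))) + I(125) = (-21928 - (37*(-12 + 5) - 1*(-7573))) + sqrt(200 + 125) = (-21928 - (37*(-7) + 7573)) + sqrt(325) = (-21928 - (-259 + 7573)) + 5*sqrt(13) = (-21928 - 1*7314) + 5*sqrt(13) = (-21928 - 7314) + 5*sqrt(13) = -29242 + 5*sqrt(13)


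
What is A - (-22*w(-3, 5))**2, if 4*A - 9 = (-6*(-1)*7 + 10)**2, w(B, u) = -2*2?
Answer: -28263/4 ≈ -7065.8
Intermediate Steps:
w(B, u) = -4
A = 2713/4 (A = 9/4 + (-6*(-1)*7 + 10)**2/4 = 9/4 + (6*7 + 10)**2/4 = 9/4 + (42 + 10)**2/4 = 9/4 + (1/4)*52**2 = 9/4 + (1/4)*2704 = 9/4 + 676 = 2713/4 ≈ 678.25)
A - (-22*w(-3, 5))**2 = 2713/4 - (-22*(-4))**2 = 2713/4 - 1*88**2 = 2713/4 - 1*7744 = 2713/4 - 7744 = -28263/4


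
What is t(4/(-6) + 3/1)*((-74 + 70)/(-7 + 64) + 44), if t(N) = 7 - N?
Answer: 35056/171 ≈ 205.01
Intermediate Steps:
t(4/(-6) + 3/1)*((-74 + 70)/(-7 + 64) + 44) = (7 - (4/(-6) + 3/1))*((-74 + 70)/(-7 + 64) + 44) = (7 - (4*(-⅙) + 3*1))*(-4/57 + 44) = (7 - (-⅔ + 3))*(-4*1/57 + 44) = (7 - 1*7/3)*(-4/57 + 44) = (7 - 7/3)*(2504/57) = (14/3)*(2504/57) = 35056/171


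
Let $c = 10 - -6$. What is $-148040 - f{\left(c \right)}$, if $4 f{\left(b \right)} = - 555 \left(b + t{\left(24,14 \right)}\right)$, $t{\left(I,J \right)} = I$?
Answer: $-142490$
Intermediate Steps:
$c = 16$ ($c = 10 + 6 = 16$)
$f{\left(b \right)} = -3330 - \frac{555 b}{4}$ ($f{\left(b \right)} = \frac{\left(-555\right) \left(b + 24\right)}{4} = \frac{\left(-555\right) \left(24 + b\right)}{4} = \frac{-13320 - 555 b}{4} = -3330 - \frac{555 b}{4}$)
$-148040 - f{\left(c \right)} = -148040 - \left(-3330 - 2220\right) = -148040 - -5550 = -148040 + 5550 = -142490$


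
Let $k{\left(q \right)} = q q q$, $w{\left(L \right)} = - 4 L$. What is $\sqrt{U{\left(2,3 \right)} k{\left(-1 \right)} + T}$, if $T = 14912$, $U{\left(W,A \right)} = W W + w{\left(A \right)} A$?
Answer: $4 \sqrt{934} \approx 122.25$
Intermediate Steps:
$U{\left(W,A \right)} = W^{2} - 4 A^{2}$ ($U{\left(W,A \right)} = W W + - 4 A A = W^{2} - 4 A^{2}$)
$k{\left(q \right)} = q^{3}$ ($k{\left(q \right)} = q^{2} q = q^{3}$)
$\sqrt{U{\left(2,3 \right)} k{\left(-1 \right)} + T} = \sqrt{\left(2^{2} - 4 \cdot 3^{2}\right) \left(-1\right)^{3} + 14912} = \sqrt{\left(4 - 36\right) \left(-1\right) + 14912} = \sqrt{\left(-32\right) \left(-1\right) + 14912} = \sqrt{32 + 14912} = \sqrt{14944} = 4 \sqrt{934}$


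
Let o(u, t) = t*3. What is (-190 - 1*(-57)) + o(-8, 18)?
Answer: -79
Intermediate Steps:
o(u, t) = 3*t
(-190 - 1*(-57)) + o(-8, 18) = (-190 - 1*(-57)) + 3*18 = (-190 + 57) + 54 = -133 + 54 = -79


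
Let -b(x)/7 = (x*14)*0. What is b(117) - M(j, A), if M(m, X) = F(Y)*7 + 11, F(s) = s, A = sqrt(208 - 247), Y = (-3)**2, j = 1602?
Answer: -74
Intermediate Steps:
b(x) = 0 (b(x) = -7*x*14*0 = -7*14*x*0 = -7*0 = 0)
Y = 9
A = I*sqrt(39) (A = sqrt(-39) = I*sqrt(39) ≈ 6.245*I)
M(m, X) = 74 (M(m, X) = 9*7 + 11 = 63 + 11 = 74)
b(117) - M(j, A) = 0 - 1*74 = 0 - 74 = -74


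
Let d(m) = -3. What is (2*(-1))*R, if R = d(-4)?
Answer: 6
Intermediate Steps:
R = -3
(2*(-1))*R = (2*(-1))*(-3) = -2*(-3) = 6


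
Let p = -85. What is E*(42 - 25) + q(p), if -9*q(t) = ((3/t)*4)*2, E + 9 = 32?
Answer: 99713/255 ≈ 391.03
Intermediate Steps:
E = 23 (E = -9 + 32 = 23)
q(t) = -8/(3*t) (q(t) = -(3/t)*4*2/9 = -12/t*2/9 = -8/(3*t))
E*(42 - 25) + q(p) = 23*(42 - 25) - 8/3/(-85) = 23*17 - 8/3*(-1/85) = 391 + 8/255 = 99713/255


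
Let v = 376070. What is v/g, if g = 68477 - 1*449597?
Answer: -37607/38112 ≈ -0.98675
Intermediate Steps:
g = -381120 (g = 68477 - 449597 = -381120)
v/g = 376070/(-381120) = 376070*(-1/381120) = -37607/38112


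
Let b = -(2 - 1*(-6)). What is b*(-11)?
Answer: 88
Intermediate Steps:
b = -8 (b = -(2 + 6) = -1*8 = -8)
b*(-11) = -8*(-11) = 88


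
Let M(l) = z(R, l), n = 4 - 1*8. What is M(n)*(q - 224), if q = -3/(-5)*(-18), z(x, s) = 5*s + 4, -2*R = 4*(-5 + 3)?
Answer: 18784/5 ≈ 3756.8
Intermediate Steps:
R = 4 (R = -2*(-5 + 3) = -2*(-2) = -½*(-8) = 4)
n = -4 (n = 4 - 8 = -4)
z(x, s) = 4 + 5*s
M(l) = 4 + 5*l
q = -54/5 (q = -3*(-⅕)*(-18) = (⅗)*(-18) = -54/5 ≈ -10.800)
M(n)*(q - 224) = (4 + 5*(-4))*(-54/5 - 224) = (4 - 20)*(-1174/5) = -16*(-1174/5) = 18784/5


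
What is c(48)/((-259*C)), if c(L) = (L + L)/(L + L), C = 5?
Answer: -1/1295 ≈ -0.00077220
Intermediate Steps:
c(L) = 1 (c(L) = (2*L)/((2*L)) = (2*L)*(1/(2*L)) = 1)
c(48)/((-259*C)) = 1/(-259*5) = 1/(-1295) = 1*(-1/1295) = -1/1295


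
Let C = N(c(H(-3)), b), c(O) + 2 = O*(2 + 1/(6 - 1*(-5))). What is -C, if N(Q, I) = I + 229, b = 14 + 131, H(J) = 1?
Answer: -374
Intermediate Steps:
c(O) = -2 + 23*O/11 (c(O) = -2 + O*(2 + 1/(6 - 1*(-5))) = -2 + O*(2 + 1/(6 + 5)) = -2 + O*(2 + 1/11) = -2 + O*(23/11) = -2 + 23*O/11)
b = 145
N(Q, I) = 229 + I
C = 374 (C = 229 + 145 = 374)
-C = -1*374 = -374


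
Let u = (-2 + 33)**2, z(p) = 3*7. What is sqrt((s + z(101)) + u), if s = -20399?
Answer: I*sqrt(19417) ≈ 139.34*I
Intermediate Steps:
z(p) = 21
u = 961 (u = 31**2 = 961)
sqrt((s + z(101)) + u) = sqrt((-20399 + 21) + 961) = sqrt(-20378 + 961) = sqrt(-19417) = I*sqrt(19417)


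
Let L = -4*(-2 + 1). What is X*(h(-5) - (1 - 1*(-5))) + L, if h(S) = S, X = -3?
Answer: 37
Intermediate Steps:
L = 4 (L = -4*(-1) = 4)
X*(h(-5) - (1 - 1*(-5))) + L = -3*(-5 - (1 - 1*(-5))) + 4 = -3*(-5 - (1 + 5)) + 4 = -3*(-5 - 1*6) + 4 = -3*(-5 - 6) + 4 = -3*(-11) + 4 = 33 + 4 = 37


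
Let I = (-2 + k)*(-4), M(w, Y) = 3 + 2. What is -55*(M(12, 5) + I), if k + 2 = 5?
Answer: -55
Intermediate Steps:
k = 3 (k = -2 + 5 = 3)
M(w, Y) = 5
I = -4 (I = (-2 + 3)*(-4) = 1*(-4) = -4)
-55*(M(12, 5) + I) = -55*(5 - 4) = -55*1 = -55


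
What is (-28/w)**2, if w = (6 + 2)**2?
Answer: 49/256 ≈ 0.19141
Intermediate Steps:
w = 64 (w = 8**2 = 64)
(-28/w)**2 = (-28/64)**2 = (-28*1/64)**2 = (-7/16)**2 = 49/256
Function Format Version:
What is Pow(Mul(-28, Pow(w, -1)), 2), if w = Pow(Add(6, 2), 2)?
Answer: Rational(49, 256) ≈ 0.19141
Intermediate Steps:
w = 64 (w = Pow(8, 2) = 64)
Pow(Mul(-28, Pow(w, -1)), 2) = Pow(Mul(-28, Pow(64, -1)), 2) = Pow(Mul(-28, Rational(1, 64)), 2) = Pow(Rational(-7, 16), 2) = Rational(49, 256)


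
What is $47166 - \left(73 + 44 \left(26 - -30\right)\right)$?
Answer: $44629$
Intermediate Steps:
$47166 - \left(73 + 44 \left(26 - -30\right)\right) = 47166 - \left(73 + 44 \left(26 + 30\right)\right) = 47166 - 2537 = 44629$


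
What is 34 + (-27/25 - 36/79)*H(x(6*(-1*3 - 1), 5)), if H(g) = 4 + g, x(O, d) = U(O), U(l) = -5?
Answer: 70183/1975 ≈ 35.536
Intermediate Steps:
x(O, d) = -5
34 + (-27/25 - 36/79)*H(x(6*(-1*3 - 1), 5)) = 34 + (-27/25 - 36/79)*(4 - 5) = 34 + (-27*1/25 - 36*1/79)*(-1) = 34 + (-27/25 - 36/79)*(-1) = 34 - 3033/1975*(-1) = 34 + 3033/1975 = 70183/1975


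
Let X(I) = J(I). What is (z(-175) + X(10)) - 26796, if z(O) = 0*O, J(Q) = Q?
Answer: -26786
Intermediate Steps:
X(I) = I
z(O) = 0
(z(-175) + X(10)) - 26796 = (0 + 10) - 26796 = 10 - 26796 = -26786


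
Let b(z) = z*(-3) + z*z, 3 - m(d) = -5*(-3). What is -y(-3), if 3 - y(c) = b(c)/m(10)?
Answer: -9/2 ≈ -4.5000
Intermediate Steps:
m(d) = -12 (m(d) = 3 - (-5)*(-3) = 3 - 1*15 = 3 - 15 = -12)
b(z) = z² - 3*z (b(z) = -3*z + z² = z² - 3*z)
y(c) = 3 + c*(-3 + c)/12 (y(c) = 3 - c*(-3 + c)/(-12) = 3 - c*(-3 + c)*(-1)/12 = 3 - (-1)*c*(-3 + c)/12 = 3 + c*(-3 + c)/12)
-y(-3) = -(3 + (1/12)*(-3)*(-3 - 3)) = -(3 + (1/12)*(-3)*(-6)) = -(3 + 3/2) = -1*9/2 = -9/2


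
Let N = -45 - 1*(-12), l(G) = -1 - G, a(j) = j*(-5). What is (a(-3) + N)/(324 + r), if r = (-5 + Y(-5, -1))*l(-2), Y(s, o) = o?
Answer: -3/53 ≈ -0.056604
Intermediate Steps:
a(j) = -5*j
r = -6 (r = (-5 - 1)*(-1 - 1*(-2)) = -6*(-1 + 2) = -6*1 = -6)
N = -33 (N = -45 + 12 = -33)
(a(-3) + N)/(324 + r) = (-5*(-3) - 33)/(324 - 6) = (15 - 33)/318 = -18*1/318 = -3/53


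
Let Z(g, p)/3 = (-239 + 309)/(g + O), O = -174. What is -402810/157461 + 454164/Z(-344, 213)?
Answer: -293999043722/262435 ≈ -1.1203e+6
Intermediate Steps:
Z(g, p) = 210/(-174 + g) (Z(g, p) = 3*((-239 + 309)/(g - 174)) = 3*(70/(-174 + g)) = 210/(-174 + g))
-402810/157461 + 454164/Z(-344, 213) = -402810/157461 + 454164/((210/(-174 - 344))) = -402810*1/157461 + 454164/((210/(-518))) = -134270/52487 + 454164/((210*(-1/518))) = -134270/52487 + 454164/(-15/37) = -134270/52487 + 454164*(-37/15) = -134270/52487 - 5601356/5 = -293999043722/262435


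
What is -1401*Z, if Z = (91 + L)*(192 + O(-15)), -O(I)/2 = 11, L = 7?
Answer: -23340660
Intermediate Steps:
O(I) = -22 (O(I) = -2*11 = -22)
Z = 16660 (Z = (91 + 7)*(192 - 22) = 98*170 = 16660)
-1401*Z = -1401*16660 = -23340660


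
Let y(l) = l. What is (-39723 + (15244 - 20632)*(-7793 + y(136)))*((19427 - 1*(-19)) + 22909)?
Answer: 1745711854515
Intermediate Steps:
(-39723 + (15244 - 20632)*(-7793 + y(136)))*((19427 - 1*(-19)) + 22909) = (-39723 + (15244 - 20632)*(-7793 + 136))*((19427 - 1*(-19)) + 22909) = (-39723 - 5388*(-7657))*((19427 + 19) + 22909) = (-39723 + 41255916)*(19446 + 22909) = 41216193*42355 = 1745711854515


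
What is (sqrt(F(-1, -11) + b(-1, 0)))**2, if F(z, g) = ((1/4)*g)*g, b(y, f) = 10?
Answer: 161/4 ≈ 40.250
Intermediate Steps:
F(z, g) = g**2/4 (F(z, g) = ((1*(1/4))*g)*g = (g/4)*g = g**2/4)
(sqrt(F(-1, -11) + b(-1, 0)))**2 = (sqrt((1/4)*(-11)**2 + 10))**2 = (sqrt((1/4)*121 + 10))**2 = (sqrt(121/4 + 10))**2 = (sqrt(161/4))**2 = (sqrt(161)/2)**2 = 161/4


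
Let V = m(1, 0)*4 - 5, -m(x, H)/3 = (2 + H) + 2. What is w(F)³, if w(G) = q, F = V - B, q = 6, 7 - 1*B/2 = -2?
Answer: 216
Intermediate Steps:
B = 18 (B = 14 - 2*(-2) = 14 + 4 = 18)
m(x, H) = -12 - 3*H (m(x, H) = -3*((2 + H) + 2) = -3*(4 + H) = -12 - 3*H)
V = -53 (V = (-12 - 3*0)*4 - 5 = (-12 + 0)*4 - 5 = -12*4 - 5 = -48 - 5 = -53)
F = -71 (F = -53 - 1*18 = -53 - 18 = -71)
w(G) = 6
w(F)³ = 6³ = 216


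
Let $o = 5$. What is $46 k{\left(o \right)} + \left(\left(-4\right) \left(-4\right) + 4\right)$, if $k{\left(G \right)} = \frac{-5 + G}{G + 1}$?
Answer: $20$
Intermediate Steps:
$k{\left(G \right)} = \frac{-5 + G}{1 + G}$
$46 k{\left(o \right)} + \left(\left(-4\right) \left(-4\right) + 4\right) = 46 \frac{-5 + 5}{1 + 5} + \left(\left(-4\right) \left(-4\right) + 4\right) = 46 \cdot \frac{1}{6} \cdot 0 + \left(16 + 4\right) = 46 \cdot \frac{1}{6} \cdot 0 + 20 = 46 \cdot 0 + 20 = 0 + 20 = 20$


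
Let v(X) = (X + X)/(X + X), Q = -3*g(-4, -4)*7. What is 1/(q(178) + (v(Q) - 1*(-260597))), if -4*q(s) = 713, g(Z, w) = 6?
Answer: 4/1041679 ≈ 3.8400e-6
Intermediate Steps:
Q = -126 (Q = -3*6*7 = -18*7 = -126)
v(X) = 1 (v(X) = (2*X)/((2*X)) = (2*X)*(1/(2*X)) = 1)
q(s) = -713/4 (q(s) = -1/4*713 = -713/4)
1/(q(178) + (v(Q) - 1*(-260597))) = 1/(-713/4 + (1 - 1*(-260597))) = 1/(-713/4 + (1 + 260597)) = 1/(-713/4 + 260598) = 1/(1041679/4) = 4/1041679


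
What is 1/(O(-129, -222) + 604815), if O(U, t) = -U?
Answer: 1/604944 ≈ 1.6530e-6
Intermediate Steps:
1/(O(-129, -222) + 604815) = 1/(-1*(-129) + 604815) = 1/(129 + 604815) = 1/604944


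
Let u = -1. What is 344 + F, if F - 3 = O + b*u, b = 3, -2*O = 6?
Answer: 341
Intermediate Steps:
O = -3 (O = -1/2*6 = -3)
F = -3 (F = 3 + (-3 + 3*(-1)) = 3 + (-3 - 3) = 3 - 6 = -3)
344 + F = 344 - 3 = 341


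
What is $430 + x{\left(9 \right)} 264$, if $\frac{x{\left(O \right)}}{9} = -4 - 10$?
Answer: $-32834$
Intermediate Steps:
$x{\left(O \right)} = -126$ ($x{\left(O \right)} = 9 \left(-4 - 10\right) = 9 \left(-14\right) = -126$)
$430 + x{\left(9 \right)} 264 = 430 - 33264 = -32834$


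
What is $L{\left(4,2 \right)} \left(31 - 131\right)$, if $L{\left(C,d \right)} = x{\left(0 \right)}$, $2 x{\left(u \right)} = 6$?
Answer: $-300$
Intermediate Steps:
$x{\left(u \right)} = 3$ ($x{\left(u \right)} = \frac{1}{2} \cdot 6 = 3$)
$L{\left(C,d \right)} = 3$
$L{\left(4,2 \right)} \left(31 - 131\right) = 3 \left(31 - 131\right) = 3 \left(-100\right) = -300$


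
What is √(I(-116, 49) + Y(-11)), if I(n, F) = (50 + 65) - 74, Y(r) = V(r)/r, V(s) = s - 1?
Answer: √5093/11 ≈ 6.4877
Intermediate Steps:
V(s) = -1 + s
Y(r) = (-1 + r)/r
I(n, F) = 41 (I(n, F) = 115 - 74 = 41)
√(I(-116, 49) + Y(-11)) = √(41 + (-1 - 11)/(-11)) = √(41 - 1/11*(-12)) = √(41 + 12/11) = √(463/11) = √5093/11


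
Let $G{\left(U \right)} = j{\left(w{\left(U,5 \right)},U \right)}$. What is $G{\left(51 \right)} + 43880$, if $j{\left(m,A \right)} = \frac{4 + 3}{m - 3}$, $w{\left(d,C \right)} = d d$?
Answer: $\frac{114000247}{2598} \approx 43880.0$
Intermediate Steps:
$w{\left(d,C \right)} = d^{2}$
$j{\left(m,A \right)} = \frac{7}{-3 + m}$
$G{\left(U \right)} = \frac{7}{-3 + U^{2}}$
$G{\left(51 \right)} + 43880 = \frac{7}{-3 + 51^{2}} + 43880 = \frac{7}{-3 + 2601} + 43880 = \frac{7}{2598} + 43880 = \frac{114000247}{2598}$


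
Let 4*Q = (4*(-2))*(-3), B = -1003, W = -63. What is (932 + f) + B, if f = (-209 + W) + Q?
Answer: -337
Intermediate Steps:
Q = 6 (Q = ((4*(-2))*(-3))/4 = (-8*(-3))/4 = (¼)*24 = 6)
f = -266 (f = (-209 - 63) + 6 = -272 + 6 = -266)
(932 + f) + B = (932 - 266) - 1003 = 666 - 1003 = -337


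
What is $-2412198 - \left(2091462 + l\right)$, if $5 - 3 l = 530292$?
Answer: $- \frac{12980693}{3} \approx -4.3269 \cdot 10^{6}$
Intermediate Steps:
$l = - \frac{530287}{3}$ ($l = \frac{5}{3} - 176764 = - \frac{530287}{3} \approx -1.7676 \cdot 10^{5}$)
$-2412198 - \left(2091462 + l\right) = -2412198 - \frac{5744099}{3} = - \frac{12980693}{3}$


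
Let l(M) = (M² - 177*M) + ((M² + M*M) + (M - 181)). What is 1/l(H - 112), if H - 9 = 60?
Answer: 1/12934 ≈ 7.7316e-5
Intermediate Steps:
H = 69 (H = 9 + 60 = 69)
l(M) = -181 - 176*M + 3*M² (l(M) = (M² - 177*M) + ((M² + M²) + (-181 + M)) = (M² - 177*M) + (2*M² + (-181 + M)) = (M² - 177*M) + (-181 + M + 2*M²) = -181 - 176*M + 3*M²)
1/l(H - 112) = 1/(-181 - 176*(69 - 112) + 3*(69 - 112)²) = 1/(-181 - 176*(-43) + 3*(-43)²) = 1/(-181 + 7568 + 3*1849) = 1/(-181 + 7568 + 5547) = 1/12934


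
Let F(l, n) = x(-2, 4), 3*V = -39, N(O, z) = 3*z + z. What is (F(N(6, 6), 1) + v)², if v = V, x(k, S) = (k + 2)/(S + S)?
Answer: 169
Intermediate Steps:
N(O, z) = 4*z
V = -13 (V = (⅓)*(-39) = -13)
x(k, S) = (2 + k)/(2*S) (x(k, S) = (2 + k)/((2*S)) = (2 + k)*(1/(2*S)) = (2 + k)/(2*S))
F(l, n) = 0 (F(l, n) = (½)*(2 - 2)/4 = (½)*(¼)*0 = 0)
v = -13
(F(N(6, 6), 1) + v)² = (0 - 13)² = (-13)² = 169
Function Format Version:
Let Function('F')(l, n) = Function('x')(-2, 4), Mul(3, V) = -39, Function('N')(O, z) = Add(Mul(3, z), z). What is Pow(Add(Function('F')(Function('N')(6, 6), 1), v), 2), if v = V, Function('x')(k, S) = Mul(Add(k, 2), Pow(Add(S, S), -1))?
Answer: 169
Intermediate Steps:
Function('N')(O, z) = Mul(4, z)
V = -13 (V = Mul(Rational(1, 3), -39) = -13)
Function('x')(k, S) = Mul(Rational(1, 2), Pow(S, -1), Add(2, k)) (Function('x')(k, S) = Mul(Add(2, k), Pow(Mul(2, S), -1)) = Mul(Add(2, k), Mul(Rational(1, 2), Pow(S, -1))) = Mul(Rational(1, 2), Pow(S, -1), Add(2, k)))
Function('F')(l, n) = 0 (Function('F')(l, n) = Mul(Rational(1, 2), Pow(4, -1), Add(2, -2)) = Mul(Rational(1, 2), Rational(1, 4), 0) = 0)
v = -13
Pow(Add(Function('F')(Function('N')(6, 6), 1), v), 2) = Pow(Add(0, -13), 2) = Pow(-13, 2) = 169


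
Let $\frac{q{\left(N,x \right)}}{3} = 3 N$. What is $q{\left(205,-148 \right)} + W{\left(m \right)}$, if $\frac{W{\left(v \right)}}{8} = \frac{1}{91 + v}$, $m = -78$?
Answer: $\frac{23993}{13} \approx 1845.6$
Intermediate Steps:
$q{\left(N,x \right)} = 9 N$ ($q{\left(N,x \right)} = 3 \cdot 3 N = 9 N$)
$W{\left(v \right)} = \frac{8}{91 + v}$
$q{\left(205,-148 \right)} + W{\left(m \right)} = 9 \cdot 205 + \frac{8}{91 - 78} = 1845 + \frac{8}{13} = \frac{23993}{13}$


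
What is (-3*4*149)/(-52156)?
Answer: 447/13039 ≈ 0.034282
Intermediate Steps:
(-3*4*149)/(-52156) = -12*149*(-1/52156) = -1788*(-1/52156) = 447/13039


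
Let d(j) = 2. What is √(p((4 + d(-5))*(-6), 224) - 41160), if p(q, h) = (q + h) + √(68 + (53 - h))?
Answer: √(-40972 + I*√103) ≈ 0.025 + 202.42*I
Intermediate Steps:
p(q, h) = h + q + √(121 - h) (p(q, h) = (h + q) + √(121 - h) = h + q + √(121 - h))
√(p((4 + d(-5))*(-6), 224) - 41160) = √((224 + (4 + 2)*(-6) + √(121 - 1*224)) - 41160) = √((224 + 6*(-6) + √(121 - 224)) - 41160) = √((224 - 36 + √(-103)) - 41160) = √((224 - 36 + I*√103) - 41160) = √((188 + I*√103) - 41160) = √(-40972 + I*√103)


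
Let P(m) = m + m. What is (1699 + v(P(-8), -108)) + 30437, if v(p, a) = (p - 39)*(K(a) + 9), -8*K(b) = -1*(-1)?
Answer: 253183/8 ≈ 31648.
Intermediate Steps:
K(b) = -⅛ (K(b) = -(-1)*(-1)/8 = -⅛*1 = -⅛)
P(m) = 2*m
v(p, a) = -2769/8 + 71*p/8 (v(p, a) = (p - 39)*(-⅛ + 9) = (-39 + p)*(71/8) = -2769/8 + 71*p/8)
(1699 + v(P(-8), -108)) + 30437 = (1699 + (-2769/8 + 71*(2*(-8))/8)) + 30437 = (1699 + (-2769/8 + (71/8)*(-16))) + 30437 = (1699 + (-2769/8 - 142)) + 30437 = (1699 - 3905/8) + 30437 = 9687/8 + 30437 = 253183/8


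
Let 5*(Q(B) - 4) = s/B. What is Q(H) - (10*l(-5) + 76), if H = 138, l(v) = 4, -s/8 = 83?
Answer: -38972/345 ≈ -112.96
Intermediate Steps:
s = -664 (s = -8*83 = -664)
Q(B) = 4 - 664/(5*B) (Q(B) = 4 + (-664/B)/5 = 4 - 664/(5*B))
Q(H) - (10*l(-5) + 76) = (4 - 664/5/138) - (10*4 + 76) = (4 - 664/5*1/138) - (40 + 76) = (4 - 332/345) - 1*116 = 1048/345 - 116 = -38972/345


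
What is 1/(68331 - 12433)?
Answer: 1/55898 ≈ 1.7890e-5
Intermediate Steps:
1/(68331 - 12433) = 1/55898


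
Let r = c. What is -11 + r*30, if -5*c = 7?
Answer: -53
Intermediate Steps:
c = -7/5 (c = -⅕*7 = -7/5 ≈ -1.4000)
r = -7/5 ≈ -1.4000
-11 + r*30 = -11 - 7/5*30 = -11 - 42 = -53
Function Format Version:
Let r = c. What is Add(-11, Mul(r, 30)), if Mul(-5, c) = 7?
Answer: -53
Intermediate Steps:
c = Rational(-7, 5) (c = Mul(Rational(-1, 5), 7) = Rational(-7, 5) ≈ -1.4000)
r = Rational(-7, 5) ≈ -1.4000
Add(-11, Mul(r, 30)) = Add(-11, Mul(Rational(-7, 5), 30)) = Add(-11, -42) = -53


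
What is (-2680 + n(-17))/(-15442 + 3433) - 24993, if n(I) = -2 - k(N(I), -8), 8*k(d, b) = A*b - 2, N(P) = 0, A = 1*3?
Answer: -1200553033/48036 ≈ -24993.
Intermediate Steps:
A = 3
k(d, b) = -1/4 + 3*b/8 (k(d, b) = (3*b - 2)/8 = (-2 + 3*b)/8 = -1/4 + 3*b/8)
n(I) = 5/4 (n(I) = -2 - (-1/4 + (3/8)*(-8)) = -2 - (-1/4 - 3) = -2 - 1*(-13/4) = -2 + 13/4 = 5/4)
(-2680 + n(-17))/(-15442 + 3433) - 24993 = (-2680 + 5/4)/(-15442 + 3433) - 24993 = -10715/4/(-12009) - 24993 = -10715/4*(-1/12009) - 24993 = 10715/48036 - 24993 = -1200553033/48036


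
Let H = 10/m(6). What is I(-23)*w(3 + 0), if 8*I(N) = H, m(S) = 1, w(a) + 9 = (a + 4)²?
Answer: 50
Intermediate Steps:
w(a) = -9 + (4 + a)² (w(a) = -9 + (a + 4)² = -9 + (4 + a)²)
H = 10 (H = 10/1 = 10*1 = 10)
I(N) = 5/4 (I(N) = (⅛)*10 = 5/4)
I(-23)*w(3 + 0) = 5*(-9 + (4 + (3 + 0))²)/4 = 5*(-9 + (4 + 3)²)/4 = 5*(-9 + 7²)/4 = 5*(-9 + 49)/4 = (5/4)*40 = 50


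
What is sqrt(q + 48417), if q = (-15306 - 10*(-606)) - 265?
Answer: 7*sqrt(794) ≈ 197.25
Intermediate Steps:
q = -9511 (q = (-15306 + 6060) - 265 = -9246 - 265 = -9511)
sqrt(q + 48417) = sqrt(-9511 + 48417) = sqrt(38906) = 7*sqrt(794)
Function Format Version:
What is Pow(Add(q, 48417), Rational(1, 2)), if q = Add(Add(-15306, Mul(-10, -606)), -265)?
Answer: Mul(7, Pow(794, Rational(1, 2))) ≈ 197.25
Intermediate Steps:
q = -9511 (q = Add(Add(-15306, 6060), -265) = Add(-9246, -265) = -9511)
Pow(Add(q, 48417), Rational(1, 2)) = Pow(Add(-9511, 48417), Rational(1, 2)) = Pow(38906, Rational(1, 2)) = Mul(7, Pow(794, Rational(1, 2)))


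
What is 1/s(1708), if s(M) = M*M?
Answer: 1/2917264 ≈ 3.4279e-7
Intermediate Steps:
s(M) = M²
1/s(1708) = 1/(1708²) = 1/2917264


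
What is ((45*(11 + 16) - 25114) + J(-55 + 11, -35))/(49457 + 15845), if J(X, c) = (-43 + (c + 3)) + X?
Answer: -12009/32651 ≈ -0.36780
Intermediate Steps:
J(X, c) = -40 + X + c (J(X, c) = (-43 + (3 + c)) + X = (-40 + c) + X = -40 + X + c)
((45*(11 + 16) - 25114) + J(-55 + 11, -35))/(49457 + 15845) = ((45*(11 + 16) - 25114) + (-40 + (-55 + 11) - 35))/(49457 + 15845) = ((45*27 - 25114) + (-40 - 44 - 35))/65302 = ((1215 - 25114) - 119)*(1/65302) = (-23899 - 119)*(1/65302) = -24018*1/65302 = -12009/32651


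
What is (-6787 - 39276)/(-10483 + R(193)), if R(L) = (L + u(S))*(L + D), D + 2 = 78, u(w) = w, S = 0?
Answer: -46063/41434 ≈ -1.1117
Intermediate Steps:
D = 76 (D = -2 + 78 = 76)
R(L) = L*(76 + L) (R(L) = (L + 0)*(L + 76) = L*(76 + L))
(-6787 - 39276)/(-10483 + R(193)) = (-6787 - 39276)/(-10483 + 193*(76 + 193)) = -46063/(-10483 + 193*269) = -46063/(-10483 + 51917) = -46063/41434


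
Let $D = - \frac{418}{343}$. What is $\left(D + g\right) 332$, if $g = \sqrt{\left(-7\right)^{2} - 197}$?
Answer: $- \frac{138776}{343} + 664 i \sqrt{37} \approx -404.59 + 4039.0 i$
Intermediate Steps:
$g = 2 i \sqrt{37}$ ($g = \sqrt{49 - 197} = \sqrt{-148} = 2 i \sqrt{37} \approx 12.166 i$)
$D = - \frac{418}{343}$ ($D = \left(-418\right) \frac{1}{343} = - \frac{418}{343} \approx -1.2187$)
$\left(D + g\right) 332 = \left(- \frac{418}{343} + 2 i \sqrt{37}\right) 332 = - \frac{138776}{343} + 664 i \sqrt{37}$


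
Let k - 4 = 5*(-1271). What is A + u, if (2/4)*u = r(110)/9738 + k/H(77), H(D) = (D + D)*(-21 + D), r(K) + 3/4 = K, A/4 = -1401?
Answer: -117687149245/20995128 ≈ -5605.5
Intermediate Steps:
A = -5604 (A = 4*(-1401) = -5604)
r(K) = -¾ + K
H(D) = 2*D*(-21 + D) (H(D) = (2*D)*(-21 + D) = 2*D*(-21 + D))
k = -6351 (k = 4 + 5*(-1271) = 4 - 6355 = -6351)
u = -30451933/20995128 (u = 2*((-¾ + 110)/9738 - 6351*1/(154*(-21 + 77))) = 2*((437/4)*(1/9738) - 6351/(2*77*56)) = 2*(437/38952 - 6351/8624) = 2*(-30451933/41990256) = -30451933/20995128 ≈ -1.4504)
A + u = -5604 - 30451933/20995128 = -117687149245/20995128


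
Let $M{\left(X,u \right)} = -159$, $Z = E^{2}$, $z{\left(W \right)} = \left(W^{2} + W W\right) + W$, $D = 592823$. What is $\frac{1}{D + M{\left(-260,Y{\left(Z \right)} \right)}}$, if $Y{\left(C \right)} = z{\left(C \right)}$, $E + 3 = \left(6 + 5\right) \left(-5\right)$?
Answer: $\frac{1}{592664} \approx 1.6873 \cdot 10^{-6}$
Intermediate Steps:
$E = -58$ ($E = -3 + \left(6 + 5\right) \left(-5\right) = -3 + 11 \left(-5\right) = -3 - 55 = -58$)
$z{\left(W \right)} = W + 2 W^{2}$ ($z{\left(W \right)} = \left(W^{2} + W^{2}\right) + W = 2 W^{2} + W = W + 2 W^{2}$)
$Z = 3364$ ($Z = \left(-58\right)^{2} = 3364$)
$Y{\left(C \right)} = C \left(1 + 2 C\right)$
$\frac{1}{D + M{\left(-260,Y{\left(Z \right)} \right)}} = \frac{1}{592823 - 159} = \frac{1}{592664}$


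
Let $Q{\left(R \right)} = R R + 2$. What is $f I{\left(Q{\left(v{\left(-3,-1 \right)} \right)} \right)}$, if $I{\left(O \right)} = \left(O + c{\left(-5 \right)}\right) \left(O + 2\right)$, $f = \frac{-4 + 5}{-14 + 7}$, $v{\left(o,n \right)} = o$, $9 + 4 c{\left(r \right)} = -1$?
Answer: $- \frac{221}{14} \approx -15.786$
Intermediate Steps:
$c{\left(r \right)} = - \frac{5}{2}$ ($c{\left(r \right)} = - \frac{9}{4} + \frac{1}{4} \left(-1\right) = - \frac{9}{4} - \frac{1}{4} = - \frac{5}{2}$)
$f = - \frac{1}{7}$ ($f = 1 \frac{1}{-7} = 1 \left(- \frac{1}{7}\right) = - \frac{1}{7} \approx -0.14286$)
$Q{\left(R \right)} = 2 + R^{2}$ ($Q{\left(R \right)} = R^{2} + 2 = 2 + R^{2}$)
$I{\left(O \right)} = \left(2 + O\right) \left(- \frac{5}{2} + O\right)$ ($I{\left(O \right)} = \left(O - \frac{5}{2}\right) \left(O + 2\right) = \left(- \frac{5}{2} + O\right) \left(2 + O\right) = \left(2 + O\right) \left(- \frac{5}{2} + O\right)$)
$f I{\left(Q{\left(v{\left(-3,-1 \right)} \right)} \right)} = - \frac{-5 + \left(2 + \left(-3\right)^{2}\right)^{2} - \frac{2 + \left(-3\right)^{2}}{2}}{7} = - \frac{-5 + \left(2 + 9\right)^{2} - \frac{2 + 9}{2}}{7} = - \frac{-5 + 11^{2} - \frac{11}{2}}{7} = - \frac{-5 + 121 - \frac{11}{2}}{7} = \left(- \frac{1}{7}\right) \frac{221}{2} = - \frac{221}{14}$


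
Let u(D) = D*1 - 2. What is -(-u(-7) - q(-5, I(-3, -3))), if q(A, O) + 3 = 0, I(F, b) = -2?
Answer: -12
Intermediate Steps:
u(D) = -2 + D (u(D) = D - 2 = -2 + D)
q(A, O) = -3 (q(A, O) = -3 + 0 = -3)
-(-u(-7) - q(-5, I(-3, -3))) = -(-(-2 - 7) - 1*(-3)) = -(-1*(-9) + 3) = -(9 + 3) = -1*12 = -12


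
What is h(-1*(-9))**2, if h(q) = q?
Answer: 81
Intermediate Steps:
h(-1*(-9))**2 = (-1*(-9))**2 = 9**2 = 81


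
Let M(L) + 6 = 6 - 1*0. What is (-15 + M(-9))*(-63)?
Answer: 945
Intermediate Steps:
M(L) = 0 (M(L) = -6 + (6 - 1*0) = -6 + (6 + 0) = -6 + 6 = 0)
(-15 + M(-9))*(-63) = (-15 + 0)*(-63) = -15*(-63) = 945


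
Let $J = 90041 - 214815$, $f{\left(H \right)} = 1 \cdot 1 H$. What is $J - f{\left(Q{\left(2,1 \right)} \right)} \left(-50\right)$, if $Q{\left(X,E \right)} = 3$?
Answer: $-124624$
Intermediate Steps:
$f{\left(H \right)} = H$ ($f{\left(H \right)} = 1 H = H$)
$J = -124774$ ($J = 90041 - 214815 = -124774$)
$J - f{\left(Q{\left(2,1 \right)} \right)} \left(-50\right) = -124774 - 3 \left(-50\right) = -124774 - -150 = -124774 + 150 = -124624$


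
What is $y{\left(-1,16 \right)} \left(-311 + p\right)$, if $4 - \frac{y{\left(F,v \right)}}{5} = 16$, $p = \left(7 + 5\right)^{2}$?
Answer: $10020$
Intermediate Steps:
$p = 144$ ($p = 12^{2} = 144$)
$y{\left(F,v \right)} = -60$ ($y{\left(F,v \right)} = 20 - 80 = -60$)
$y{\left(-1,16 \right)} \left(-311 + p\right) = - 60 \left(-311 + 144\right) = \left(-60\right) \left(-167\right) = 10020$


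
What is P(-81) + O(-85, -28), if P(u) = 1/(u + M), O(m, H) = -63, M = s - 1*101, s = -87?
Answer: -16948/269 ≈ -63.004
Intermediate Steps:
M = -188 (M = -87 - 1*101 = -87 - 101 = -188)
P(u) = 1/(-188 + u) (P(u) = 1/(u - 188) = 1/(-188 + u))
P(-81) + O(-85, -28) = 1/(-188 - 81) - 63 = 1/(-269) - 63 = -1/269 - 63 = -16948/269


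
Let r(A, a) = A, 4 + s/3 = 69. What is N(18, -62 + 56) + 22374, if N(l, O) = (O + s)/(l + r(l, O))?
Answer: 89517/4 ≈ 22379.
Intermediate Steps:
s = 195 (s = -12 + 3*69 = -12 + 207 = 195)
N(l, O) = (195 + O)/(2*l) (N(l, O) = (O + 195)/(l + l) = (195 + O)/((2*l)) = (195 + O)*(1/(2*l)) = (195 + O)/(2*l))
N(18, -62 + 56) + 22374 = (½)*(195 + (-62 + 56))/18 + 22374 = (½)*(1/18)*(195 - 6) + 22374 = (½)*(1/18)*189 + 22374 = 21/4 + 22374 = 89517/4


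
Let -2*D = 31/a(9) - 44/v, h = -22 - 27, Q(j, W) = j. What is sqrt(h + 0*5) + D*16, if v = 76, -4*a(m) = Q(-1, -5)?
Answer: -18760/19 + 7*I ≈ -987.37 + 7.0*I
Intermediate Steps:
h = -49
a(m) = 1/4 (a(m) = -1/4*(-1) = 1/4)
D = -2345/38 (D = -(31/(1/4) - 44/76)/2 = -(31*4 - 44*1/76)/2 = -(124 - 11/19)/2 = -1/2*2345/19 = -2345/38 ≈ -61.711)
sqrt(h + 0*5) + D*16 = sqrt(-49 + 0*5) - 2345/38*16 = sqrt(-49 + 0) - 18760/19 = sqrt(-49) - 18760/19 = 7*I - 18760/19 = -18760/19 + 7*I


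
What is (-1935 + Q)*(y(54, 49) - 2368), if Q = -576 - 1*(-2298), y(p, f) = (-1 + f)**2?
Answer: 13632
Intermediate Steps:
Q = 1722 (Q = -576 + 2298 = 1722)
(-1935 + Q)*(y(54, 49) - 2368) = (-1935 + 1722)*((-1 + 49)**2 - 2368) = -213*(48**2 - 2368) = -213*(2304 - 2368) = -213*(-64) = 13632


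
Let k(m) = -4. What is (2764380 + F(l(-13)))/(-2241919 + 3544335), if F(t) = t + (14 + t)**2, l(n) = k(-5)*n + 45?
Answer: 1388399/651208 ≈ 2.1320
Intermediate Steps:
l(n) = 45 - 4*n (l(n) = -4*n + 45 = 45 - 4*n)
(2764380 + F(l(-13)))/(-2241919 + 3544335) = (2764380 + ((45 - 4*(-13)) + (14 + (45 - 4*(-13)))**2))/(-2241919 + 3544335) = (2764380 + ((45 + 52) + (14 + (45 + 52))**2))/1302416 = (2764380 + (97 + (14 + 97)**2))*(1/1302416) = (2764380 + (97 + 111**2))*(1/1302416) = (2764380 + (97 + 12321))*(1/1302416) = (2764380 + 12418)*(1/1302416) = 2776798*(1/1302416) = 1388399/651208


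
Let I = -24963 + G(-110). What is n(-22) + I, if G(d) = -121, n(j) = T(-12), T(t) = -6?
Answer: -25090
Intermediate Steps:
n(j) = -6
I = -25084 (I = -24963 - 121 = -25084)
n(-22) + I = -6 - 25084 = -25090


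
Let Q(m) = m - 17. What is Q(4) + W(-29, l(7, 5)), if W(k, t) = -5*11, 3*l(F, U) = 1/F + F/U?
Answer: -68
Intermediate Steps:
Q(m) = -17 + m
l(F, U) = 1/(3*F) + F/(3*U) (l(F, U) = (1/F + F/U)/3 = 1/(3*F) + F/(3*U))
W(k, t) = -55
Q(4) + W(-29, l(7, 5)) = (-17 + 4) - 55 = -13 - 55 = -68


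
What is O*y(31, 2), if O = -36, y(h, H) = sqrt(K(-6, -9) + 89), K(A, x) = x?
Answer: -144*sqrt(5) ≈ -321.99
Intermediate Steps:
y(h, H) = 4*sqrt(5) (y(h, H) = sqrt(-9 + 89) = sqrt(80) = 4*sqrt(5))
O*y(31, 2) = -144*sqrt(5)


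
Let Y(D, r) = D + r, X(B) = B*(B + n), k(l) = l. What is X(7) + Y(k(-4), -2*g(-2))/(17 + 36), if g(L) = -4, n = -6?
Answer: 375/53 ≈ 7.0755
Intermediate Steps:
X(B) = B*(-6 + B) (X(B) = B*(B - 6) = B*(-6 + B))
X(7) + Y(k(-4), -2*g(-2))/(17 + 36) = 7*(-6 + 7) + (-4 - 2*(-4))/(17 + 36) = 7*1 + (-4 + 8)/53 = 7 + 4*(1/53) = 7 + 4/53 = 375/53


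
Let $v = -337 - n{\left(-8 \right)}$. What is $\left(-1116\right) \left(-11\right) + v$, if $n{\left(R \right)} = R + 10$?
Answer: $11937$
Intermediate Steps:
$n{\left(R \right)} = 10 + R$
$v = -339$ ($v = -337 - \left(10 - 8\right) = -337 - 2 = -339$)
$\left(-1116\right) \left(-11\right) + v = \left(-1116\right) \left(-11\right) - 339 = 12276 - 339 = 11937$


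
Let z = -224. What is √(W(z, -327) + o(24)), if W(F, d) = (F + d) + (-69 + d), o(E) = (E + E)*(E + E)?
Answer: √1357 ≈ 36.837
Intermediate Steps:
o(E) = 4*E² (o(E) = (2*E)*(2*E) = 4*E²)
W(F, d) = -69 + F + 2*d
√(W(z, -327) + o(24)) = √((-69 - 224 + 2*(-327)) + 4*24²) = √((-69 - 224 - 654) + 4*576) = √(-947 + 2304) = √1357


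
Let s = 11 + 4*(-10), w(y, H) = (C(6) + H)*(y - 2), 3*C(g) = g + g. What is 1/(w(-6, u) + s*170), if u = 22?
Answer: -1/5138 ≈ -0.00019463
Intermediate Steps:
C(g) = 2*g/3 (C(g) = (g + g)/3 = (2*g)/3 = 2*g/3)
w(y, H) = (-2 + y)*(4 + H) (w(y, H) = ((⅔)*6 + H)*(y - 2) = (4 + H)*(-2 + y) = (-2 + y)*(4 + H))
s = -29 (s = 11 - 40 = -29)
1/(w(-6, u) + s*170) = 1/((-8 - 2*22 + 4*(-6) + 22*(-6)) - 29*170) = 1/((-8 - 44 - 24 - 132) - 4930) = 1/(-208 - 4930) = 1/(-5138) = -1/5138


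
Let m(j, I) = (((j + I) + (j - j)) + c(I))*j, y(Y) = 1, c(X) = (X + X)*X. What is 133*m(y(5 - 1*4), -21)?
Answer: 114646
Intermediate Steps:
c(X) = 2*X² (c(X) = (2*X)*X = 2*X²)
m(j, I) = j*(I + j + 2*I²) (m(j, I) = (((j + I) + (j - j)) + 2*I²)*j = (((I + j) + 0) + 2*I²)*j = ((I + j) + 2*I²)*j = (I + j + 2*I²)*j = j*(I + j + 2*I²))
133*m(y(5 - 1*4), -21) = 133*(1*(-21 + 1 + 2*(-21)²)) = 133*(1*(-21 + 1 + 2*441)) = 133*(1*(-21 + 1 + 882)) = 133*(1*862) = 133*862 = 114646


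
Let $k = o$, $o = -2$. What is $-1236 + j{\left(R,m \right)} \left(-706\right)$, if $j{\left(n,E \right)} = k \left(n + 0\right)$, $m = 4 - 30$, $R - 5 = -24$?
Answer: $-28064$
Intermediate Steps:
$k = -2$
$R = -19$ ($R = 5 - 24 = -19$)
$m = -26$ ($m = 4 - 30 = -26$)
$j{\left(n,E \right)} = - 2 n$ ($j{\left(n,E \right)} = - 2 \left(n + 0\right) = - 2 n$)
$-1236 + j{\left(R,m \right)} \left(-706\right) = -1236 + \left(-2\right) \left(-19\right) \left(-706\right) = -1236 + 38 \left(-706\right) = -1236 - 26828 = -28064$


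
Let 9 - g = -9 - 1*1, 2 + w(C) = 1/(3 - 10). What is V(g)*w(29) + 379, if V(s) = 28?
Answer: 319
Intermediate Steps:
w(C) = -15/7 (w(C) = -2 + 1/(3 - 10) = -2 + 1/(-7) = -2 - ⅐ = -15/7)
g = 19 (g = 9 - (-9 - 1*1) = 9 - (-9 - 1) = 9 - 1*(-10) = 9 + 10 = 19)
V(g)*w(29) + 379 = 28*(-15/7) + 379 = -60 + 379 = 319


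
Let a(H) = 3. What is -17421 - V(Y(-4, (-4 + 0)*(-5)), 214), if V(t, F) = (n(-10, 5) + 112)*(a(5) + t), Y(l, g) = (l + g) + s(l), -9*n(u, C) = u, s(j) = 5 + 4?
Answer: -185293/9 ≈ -20588.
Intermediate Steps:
s(j) = 9
n(u, C) = -u/9
Y(l, g) = 9 + g + l (Y(l, g) = (l + g) + 9 = (g + l) + 9 = 9 + g + l)
V(t, F) = 1018/3 + 1018*t/9 (V(t, F) = (-⅑*(-10) + 112)*(3 + t) = (10/9 + 112)*(3 + t) = 1018*(3 + t)/9 = 1018/3 + 1018*t/9)
-17421 - V(Y(-4, (-4 + 0)*(-5)), 214) = -17421 - (1018/3 + 1018*(9 + (-4 + 0)*(-5) - 4)/9) = -17421 - (1018/3 + 1018*(9 - 4*(-5) - 4)/9) = -17421 - (1018/3 + 1018*(9 + 20 - 4)/9) = -17421 - (1018/3 + (1018/9)*25) = -17421 - (1018/3 + 25450/9) = -17421 - 1*28504/9 = -17421 - 28504/9 = -185293/9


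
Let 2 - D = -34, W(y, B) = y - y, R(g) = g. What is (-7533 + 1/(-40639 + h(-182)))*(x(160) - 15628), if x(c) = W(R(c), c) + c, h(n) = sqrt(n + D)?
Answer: 64145610294027800/550509489 + 5156*I*sqrt(146)/550509489 ≈ 1.1652e+8 + 0.00011317*I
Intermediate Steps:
W(y, B) = 0
D = 36 (D = 2 - 1*(-34) = 2 + 34 = 36)
h(n) = sqrt(36 + n) (h(n) = sqrt(n + 36) = sqrt(36 + n))
x(c) = c (x(c) = 0 + c = c)
(-7533 + 1/(-40639 + h(-182)))*(x(160) - 15628) = (-7533 + 1/(-40639 + sqrt(36 - 182)))*(160 - 15628) = (-7533 + 1/(-40639 + sqrt(-146)))*(-15468) = (-7533 + 1/(-40639 + I*sqrt(146)))*(-15468) = 116520444 - 15468/(-40639 + I*sqrt(146))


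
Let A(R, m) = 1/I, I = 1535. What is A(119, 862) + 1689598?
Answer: 2593532931/1535 ≈ 1.6896e+6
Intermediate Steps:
A(R, m) = 1/1535
A(119, 862) + 1689598 = 1/1535 + 1689598 = 2593532931/1535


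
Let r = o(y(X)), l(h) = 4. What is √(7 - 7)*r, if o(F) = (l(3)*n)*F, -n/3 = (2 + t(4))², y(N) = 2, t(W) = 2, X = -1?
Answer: 0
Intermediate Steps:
n = -48 (n = -3*(2 + 2)² = -3*4² = -3*16 = -48)
o(F) = -192*F (o(F) = (4*(-48))*F = -192*F)
r = -384 (r = -192*2 = -384)
√(7 - 7)*r = √(7 - 7)*(-384) = √0*(-384) = 0*(-384) = 0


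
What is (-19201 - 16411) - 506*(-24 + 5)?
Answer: -25998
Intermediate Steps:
(-19201 - 16411) - 506*(-24 + 5) = -35612 - 506*(-19) = -35612 - 1*(-9614) = -35612 + 9614 = -25998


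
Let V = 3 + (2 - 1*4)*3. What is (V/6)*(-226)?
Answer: 113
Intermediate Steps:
V = -3 (V = 3 + (2 - 4)*3 = 3 - 2*3 = 3 - 6 = -3)
(V/6)*(-226) = -3/6*(-226) = -3*⅙*(-226) = -½*(-226) = 113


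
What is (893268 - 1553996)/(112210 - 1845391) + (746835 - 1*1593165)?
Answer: -1466842415002/1733181 ≈ -8.4633e+5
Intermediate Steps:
(893268 - 1553996)/(112210 - 1845391) + (746835 - 1*1593165) = -660728/(-1733181) + (746835 - 1593165) = -660728*(-1/1733181) - 846330 = 660728/1733181 - 846330 = -1466842415002/1733181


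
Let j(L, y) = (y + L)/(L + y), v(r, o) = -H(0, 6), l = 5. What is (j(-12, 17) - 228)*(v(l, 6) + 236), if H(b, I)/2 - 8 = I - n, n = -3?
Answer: -45854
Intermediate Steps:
H(b, I) = 22 + 2*I (H(b, I) = 16 + 2*(I - 1*(-3)) = 16 + 2*(I + 3) = 16 + 2*(3 + I) = 16 + (6 + 2*I) = 22 + 2*I)
v(r, o) = -34 (v(r, o) = -(22 + 2*6) = -(22 + 12) = -1*34 = -34)
j(L, y) = 1 (j(L, y) = (L + y)/(L + y) = 1)
(j(-12, 17) - 228)*(v(l, 6) + 236) = (1 - 228)*(-34 + 236) = -227*202 = -45854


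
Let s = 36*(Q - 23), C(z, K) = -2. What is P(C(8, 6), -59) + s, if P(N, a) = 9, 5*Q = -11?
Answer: -4491/5 ≈ -898.20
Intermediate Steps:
Q = -11/5 (Q = (⅕)*(-11) = -11/5 ≈ -2.2000)
s = -4536/5 (s = 36*(-11/5 - 23) = 36*(-126/5) = -4536/5 ≈ -907.20)
P(C(8, 6), -59) + s = 9 - 4536/5 = -4491/5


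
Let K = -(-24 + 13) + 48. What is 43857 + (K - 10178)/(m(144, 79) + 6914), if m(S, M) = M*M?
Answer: 192309572/4385 ≈ 43856.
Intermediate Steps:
K = 59 (K = -1*(-11) + 48 = 11 + 48 = 59)
m(S, M) = M**2
43857 + (K - 10178)/(m(144, 79) + 6914) = 43857 + (59 - 10178)/(79**2 + 6914) = 43857 - 10119/(6241 + 6914) = 43857 - 10119/13155 = 43857 - 10119*1/13155 = 43857 - 3373/4385 = 192309572/4385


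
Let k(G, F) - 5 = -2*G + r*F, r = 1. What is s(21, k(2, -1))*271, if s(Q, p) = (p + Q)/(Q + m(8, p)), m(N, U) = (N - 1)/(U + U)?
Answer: 0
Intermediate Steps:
k(G, F) = 5 + F - 2*G (k(G, F) = 5 + (-2*G + 1*F) = 5 + (-2*G + F) = 5 + (F - 2*G) = 5 + F - 2*G)
m(N, U) = (-1 + N)/(2*U) (m(N, U) = (-1 + N)/((2*U)) = (-1 + N)*(1/(2*U)) = (-1 + N)/(2*U))
s(Q, p) = (Q + p)/(Q + 7/(2*p)) (s(Q, p) = (p + Q)/(Q + (-1 + 8)/(2*p)) = (Q + p)/(Q + (1/2)*7/p) = (Q + p)/(Q + 7/(2*p)))
s(21, k(2, -1))*271 = (2*(5 - 1 - 2*2)*(21 + (5 - 1 - 2*2))/(7 + 2*21*(5 - 1 - 2*2)))*271 = (2*(5 - 1 - 4)*(21 + (5 - 1 - 4))/(7 + 2*21*(5 - 1 - 4)))*271 = (2*0*(21 + 0)/(7 + 2*21*0))*271 = (2*0*21/(7 + 0))*271 = (2*0*21/7)*271 = (2*0*(1/7)*21)*271 = 0*271 = 0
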